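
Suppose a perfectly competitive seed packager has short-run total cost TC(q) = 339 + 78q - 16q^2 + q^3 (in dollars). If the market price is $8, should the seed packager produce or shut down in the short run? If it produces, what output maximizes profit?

From TC, MC = TC'(q) = 78 - 32q + 3q^2 and AVC = VC/q = 78 - 16q + q^2.
The AVC parabola has its vertex at q = 16/2 = 8, where AVC = 78 - 16·8 + 8^2 = $14.
With P < min AVC ($8 < $14), every unit sold adds to the loss.
The firm minimizes its loss by shutting down and losing only its fixed cost of $339.

Shut down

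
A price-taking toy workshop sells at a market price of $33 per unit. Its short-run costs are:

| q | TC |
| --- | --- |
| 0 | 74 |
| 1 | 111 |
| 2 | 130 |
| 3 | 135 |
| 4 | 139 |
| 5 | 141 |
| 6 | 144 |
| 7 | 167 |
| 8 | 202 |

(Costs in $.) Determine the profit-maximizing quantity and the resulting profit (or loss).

q = 7; profit = $64

Tabulate TR − TC: q=0: -74; q=1: -78; q=2: -64; q=3: -36; q=4: -7; q=5: 24; q=6: 54; q=7: 64; q=8: 62.
Profit is maximized at q = 7. AVC there is 93/7 = $13.29 ≤ P, so producing beats shutting down (which would give -$74).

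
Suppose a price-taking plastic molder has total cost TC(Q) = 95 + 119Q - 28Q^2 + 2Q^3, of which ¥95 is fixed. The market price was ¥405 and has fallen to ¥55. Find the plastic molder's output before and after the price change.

Output falls from 13 to 8

MC = 119 - 56Q + 6Q^2; the shutdown threshold is min AVC = ¥21 (at Q = 7).
At P = ¥405 ≥ min AVC, set P = MC on the rising branch: Q = 13.
At P = ¥55 ≥ min AVC, set P = MC: Q = 8. The firm stays open but cuts output.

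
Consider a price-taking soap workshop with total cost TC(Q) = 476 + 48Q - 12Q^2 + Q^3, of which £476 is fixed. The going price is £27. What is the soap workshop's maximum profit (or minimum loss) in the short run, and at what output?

Profit = -£378 at Q = 7

AVC = 48 - 12Q + Q^2; min AVC = £12 at Q = 6. Since P = £27 ≥ min AVC, the firm produces.
With MC = 48 - 24Q + 3Q^2, P = MC on the upward-sloping part at Q* = 7.
TR = 27·7 = 189. TC = 476 + 91 = 567. Profit = 189 − 567 = -£378.
Shutting down would mean losing the fixed cost of £476, so operating at a loss of £378 is better by £98.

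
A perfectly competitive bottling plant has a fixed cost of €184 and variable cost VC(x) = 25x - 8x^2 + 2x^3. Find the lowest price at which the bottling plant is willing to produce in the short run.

€17 per unit

Short-run supply begins at min AVC. From VC = 25x - 8x^2 + 2x^3, AVC = 25 - 8x + 2x^2.
dAVC/dx = -8 + 4x = 0 gives x = 2. min AVC = 25 - 8·2 + 2·2^2 = 17.
For P < €17 the firm produces nothing.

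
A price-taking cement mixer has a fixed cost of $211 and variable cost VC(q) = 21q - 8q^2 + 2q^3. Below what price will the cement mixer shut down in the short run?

$13 per unit

The shutdown price is the minimum of AVC. VC = 21q - 8q^2 + 2q^3, so AVC = 21 - 8q + 2q^2.
At the minimum of AVC, MC = AVC. MC = 21 - 16q + 6q^2; setting MC = AVC gives 4q^2 - 8q = 0, so q = 2. min AVC = 13.
For P < $13 the firm produces nothing.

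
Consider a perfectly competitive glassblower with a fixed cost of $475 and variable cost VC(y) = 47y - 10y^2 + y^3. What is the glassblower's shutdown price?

$22 per unit

The firm shuts down when price falls below the minimum of average variable cost. AVC = VC/y = 47 - 10y + y^2.
dAVC/dy = -10 + 2y = 0 gives y = 5. min AVC = 47 - 10·5 + 5^2 = 22.
The firm shuts down for any P below $22.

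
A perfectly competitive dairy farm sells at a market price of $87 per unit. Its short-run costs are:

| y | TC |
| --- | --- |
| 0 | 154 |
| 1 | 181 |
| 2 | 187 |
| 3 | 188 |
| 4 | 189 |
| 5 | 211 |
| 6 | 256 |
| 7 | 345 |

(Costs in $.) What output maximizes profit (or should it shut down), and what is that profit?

y = 6; profit = $266

Profit at each row (π = 87y − TC): y=0: -154; y=1: -94; y=2: -13; y=3: 73; y=4: 159; y=5: 224; y=6: 266; y=7: 264.
Profit is maximized at y = 6. AVC there is 102/6 = $17 ≤ P, so producing beats shutting down (which would give -$154).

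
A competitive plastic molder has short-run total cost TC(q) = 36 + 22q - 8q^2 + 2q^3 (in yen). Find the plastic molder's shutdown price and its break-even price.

AVC = 22 - 8q + 2q^2; minimized at q = 2, giving min AVC = ¥14. That is the shutdown price.
ATC = 36/q + 22 - 8q + 2q^2. Setting dATC/dq = −36/q^2 − 8 + 4q = 0 gives q = 3 (since 4·3^3 − 8·3^2 = 36).
min ATC = 36/3 + 22 − 8·3 + 2·3^2 = ¥28. That is the break-even price.
Between these two prices the firm operates at a loss; above ¥28 it earns a profit.

Shutdown price = ¥14; break-even price = ¥28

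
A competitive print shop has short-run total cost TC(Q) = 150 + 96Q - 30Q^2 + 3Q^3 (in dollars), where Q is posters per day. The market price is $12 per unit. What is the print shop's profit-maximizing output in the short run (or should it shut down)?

From TC, MC = TC'(Q) = 96 - 60Q + 9Q^2 and AVC = VC/Q = 96 - 30Q + 3Q^2.
AVC is minimized where dAVC/dQ = -30 + 6Q = 0, at Q = 5; min AVC = 96 - 30·5 + 3·5^2 = $21.
With P < min AVC ($12 < $21), every unit sold adds to the loss.
Best response: produce nothing and absorb the $150 fixed cost.

Shut down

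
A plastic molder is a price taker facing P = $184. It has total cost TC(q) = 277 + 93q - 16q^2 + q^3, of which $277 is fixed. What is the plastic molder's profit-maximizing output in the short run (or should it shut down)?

From TC, MC = TC'(q) = 93 - 32q + 3q^2 and AVC = VC/q = 93 - 16q + q^2.
AVC hits its minimum where MC = AVC, at q = 8, giving min AVC = 93 - 16·8 + 8^2 = $29.
Since P = $184 ≥ min AVC = $29, price covers variable cost and the firm should produce.
Solving P = MC: -91 - 32q + 3q^2 = 0 ⇒ q = -7/3 or 13. On the upward-sloping branch, q* = 13.
Check: AVC at q = 13 is $54 ≤ P, so revenue covers variable cost.
Profit = P·q − TC = 184·13 − 979 = $1413.

Produce at q = 13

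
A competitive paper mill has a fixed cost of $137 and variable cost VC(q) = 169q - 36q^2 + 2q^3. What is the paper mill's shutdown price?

$7 per unit

Short-run supply begins at min AVC. From VC = 169q - 36q^2 + 2q^3, AVC = 169 - 36q + 2q^2.
At the minimum of AVC, MC = AVC. MC = 169 - 72q + 6q^2; setting MC = AVC gives 4q^2 - 36q = 0, so q = 9. min AVC = 7.
So the shutdown price is $7.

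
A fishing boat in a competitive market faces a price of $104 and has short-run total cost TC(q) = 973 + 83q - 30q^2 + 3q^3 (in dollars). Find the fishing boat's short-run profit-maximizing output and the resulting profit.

Profit = -$385 at q = 7

AVC = 83 - 30q + 3q^2; min AVC = $8 at q = 5. Since P = $104 ≥ min AVC, the firm produces.
With MC = 83 - 60q + 9q^2, P = MC on the upward-sloping part at q* = 7.
TR = 104·7 = 728. TC = 973 + 140 = 1113. Profit = 728 − 1113 = -$385.
Shutting down would mean losing the fixed cost of $973, so operating at a loss of $385 is better by $588.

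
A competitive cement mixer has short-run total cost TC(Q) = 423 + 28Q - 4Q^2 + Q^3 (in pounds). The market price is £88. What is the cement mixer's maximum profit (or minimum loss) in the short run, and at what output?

AVC = 28 - 4Q + Q^2 has its minimum £24 at Q = 2; price £88 clears that bar, so the firm operates.
With MC = 28 - 8Q + 3Q^2, P = MC on the upward-sloping part at Q* = 6.
TR = 88·6 = 528. TC = 423 + 240 = 663. Profit = 528 − 663 = -£135.
That loss of £135 beats the £423 the firm would lose by shutting down; producing recovers £288 of fixed cost.

Profit = -£135 at Q = 6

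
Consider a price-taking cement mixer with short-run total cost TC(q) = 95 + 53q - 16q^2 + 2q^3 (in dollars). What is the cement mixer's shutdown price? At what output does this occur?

$21 per unit, at q = 4

Short-run supply begins at min AVC. From VC = 53q - 16q^2 + 2q^3, AVC = 53 - 16q + 2q^2.
At the minimum of AVC, MC = AVC. MC = 53 - 32q + 6q^2; setting MC = AVC gives 4q^2 - 16q = 0, so q = 4. min AVC = 21.
So the shutdown price is $21.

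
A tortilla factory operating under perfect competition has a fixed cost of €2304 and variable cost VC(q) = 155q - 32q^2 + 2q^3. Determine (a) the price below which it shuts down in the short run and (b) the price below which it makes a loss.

Shutdown price = €27; break-even price = €251

Shutdown price = min AVC. AVC = 155 - 32q + 2q^2, with vertex at q = 8 and minimum €27.
ATC = 2304/q + 155 - 32q + 2q^2. Setting dATC/dq = −2304/q^2 − 32 + 4q = 0 gives q = 12 (since 4·12^3 − 32·12^2 = 2304).
min ATC = 2304/12 + 155 − 32·12 + 2·12^2 = €251. That is the break-even price.
For €27 ≤ P < €251 the firm produces at a loss; below €27 it shuts down.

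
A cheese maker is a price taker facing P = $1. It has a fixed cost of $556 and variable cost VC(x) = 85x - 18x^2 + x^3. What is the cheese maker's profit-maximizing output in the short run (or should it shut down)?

Shut down

From TC, MC = TC'(x) = 85 - 36x + 3x^2 and AVC = VC/x = 85 - 18x + x^2.
AVC is minimized where dAVC/dx = -18 + 2x = 0, at x = 9; min AVC = 85 - 18·9 + 9^2 = $4.
Since P = $1 < min AVC = $4, price fails to cover variable cost at any output.
Best response: produce nothing and absorb the $556 fixed cost.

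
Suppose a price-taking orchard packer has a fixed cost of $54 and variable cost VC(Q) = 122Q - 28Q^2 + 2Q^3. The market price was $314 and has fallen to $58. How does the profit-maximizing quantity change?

Output falls from 12 to 8

MC = 122 - 56Q + 6Q^2; the shutdown threshold is min AVC = $24 (at Q = 7).
At P = $314 ≥ min AVC, set P = MC on the rising branch: Q = 12.
At P = $58 ≥ min AVC, set P = MC: Q = 8. The firm stays open but cuts output.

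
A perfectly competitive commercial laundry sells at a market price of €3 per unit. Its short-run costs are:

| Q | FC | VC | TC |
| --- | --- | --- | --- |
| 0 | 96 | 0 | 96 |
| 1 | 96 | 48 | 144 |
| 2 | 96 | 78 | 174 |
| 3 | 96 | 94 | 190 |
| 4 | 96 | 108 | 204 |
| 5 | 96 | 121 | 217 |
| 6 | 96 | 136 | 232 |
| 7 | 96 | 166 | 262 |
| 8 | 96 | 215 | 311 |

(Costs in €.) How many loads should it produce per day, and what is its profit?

Profit at each row (π = 3Q − TC): Q=0: -96; Q=1: -141; Q=2: -168; Q=3: -181; Q=4: -192; Q=5: -202; Q=6: -214; Q=7: -241; Q=8: -287.
Profit is highest at Q = 0. Equivalently, the lowest AVC in the table is 136/6 ≈ €22.67 at Q = 6, and P = €3 falls below it — price never covers variable cost, so the firm shuts down and loses only its fixed cost.

Q = 0 (shut down); profit = -€96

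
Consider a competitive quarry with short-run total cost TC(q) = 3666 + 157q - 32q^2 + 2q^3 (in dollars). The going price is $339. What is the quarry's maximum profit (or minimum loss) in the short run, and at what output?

Profit = -$286 at q = 13

AVC = 157 - 32q + 2q^2 has its minimum $29 at q = 8; price $339 clears that bar, so the firm operates.
With MC = 157 - 64q + 6q^2, P = MC on the upward-sloping part at q* = 13.
TR = 339·13 = 4407. TC = 3666 + 1027 = 4693. Profit = 4407 − 4693 = -$286.
By producing, the firm covers all variable cost plus $3380 of fixed cost; shutting down would lose the full $3666.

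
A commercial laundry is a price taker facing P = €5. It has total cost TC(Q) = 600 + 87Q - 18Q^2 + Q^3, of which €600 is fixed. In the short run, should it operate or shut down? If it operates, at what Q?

Variable cost is VC = 87Q - 18Q^2 + Q^3, so AVC = VC/Q = 87 - 18Q + Q^2 and MC = dTC/dQ = 87 - 36Q + 3Q^2.
AVC is minimized where dAVC/dQ = -18 + 2Q = 0, at Q = 9; min AVC = 87 - 18·9 + 9^2 = €6.
With P < min AVC (€5 < €6), every unit sold adds to the loss.
Best response: produce nothing and absorb the €600 fixed cost.

Shut down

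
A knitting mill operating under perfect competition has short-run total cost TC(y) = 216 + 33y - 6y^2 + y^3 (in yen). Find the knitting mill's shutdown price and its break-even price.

Shutdown price = ¥24; break-even price = ¥69

Shutdown price = min AVC. AVC = 33 - 6y + y^2, with vertex at y = 3 and minimum ¥24.
ATC = 216/y + 33 - 6y + y^2. Setting dATC/dy = −216/y^2 − 6 + 2y = 0 gives y = 6 (since 2·6^3 − 6·6^2 = 216).
min ATC = 216/6 + 33 − 6·6 + 6^2 = ¥69. That is the break-even price.
For ¥24 ≤ P < ¥69 the firm produces at a loss; below ¥24 it shuts down.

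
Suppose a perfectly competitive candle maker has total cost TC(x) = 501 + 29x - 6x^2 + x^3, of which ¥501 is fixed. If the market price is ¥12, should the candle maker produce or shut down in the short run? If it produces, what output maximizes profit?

Shut down

From TC, MC = TC'(x) = 29 - 12x + 3x^2 and AVC = VC/x = 29 - 6x + x^2.
AVC hits its minimum where MC = AVC, at x = 3, giving min AVC = 29 - 6·3 + 3^2 = ¥20.
With P < min AVC (¥12 < ¥20), every unit sold adds to the loss.
Shutting down limits the loss to fixed cost, ¥501.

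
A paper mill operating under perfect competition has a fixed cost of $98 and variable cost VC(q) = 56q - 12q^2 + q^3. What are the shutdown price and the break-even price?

Shutdown price = $20; break-even price = $35

AVC = 56 - 12q + q^2; minimized at q = 6, giving min AVC = $20. That is the shutdown price.
ATC = 98/q + 56 - 12q + q^2. Setting dATC/dq = −98/q^2 − 12 + 2q = 0 gives q = 7 (since 2·7^3 − 12·7^2 = 98).
min ATC = 98/7 + 56 − 12·7 + 7^2 = $35. That is the break-even price.
Between these two prices the firm operates at a loss; above $35 it earns a profit.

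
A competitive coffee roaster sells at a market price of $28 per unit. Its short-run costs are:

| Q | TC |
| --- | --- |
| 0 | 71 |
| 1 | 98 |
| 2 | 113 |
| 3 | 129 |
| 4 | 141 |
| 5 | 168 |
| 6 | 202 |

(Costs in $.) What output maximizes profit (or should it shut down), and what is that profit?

Compute π = P·Q − TC at each output: Q=0: -71; Q=1: -70; Q=2: -57; Q=3: -45; Q=4: -29; Q=5: -28; Q=6: -34.
Profit is maximized at Q = 5. AVC there is 97/5 = $19.40 ≤ P, so producing beats shutting down (which would give -$71).

Q = 5; profit = -$28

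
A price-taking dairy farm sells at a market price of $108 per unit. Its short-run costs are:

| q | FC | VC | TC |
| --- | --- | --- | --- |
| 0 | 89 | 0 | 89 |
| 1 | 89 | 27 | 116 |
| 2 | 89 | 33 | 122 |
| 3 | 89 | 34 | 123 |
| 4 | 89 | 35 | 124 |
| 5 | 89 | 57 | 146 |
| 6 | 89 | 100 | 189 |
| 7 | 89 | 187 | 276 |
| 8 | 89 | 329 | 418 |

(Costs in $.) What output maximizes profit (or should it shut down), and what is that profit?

Tabulate TR − TC: q=0: -89; q=1: -8; q=2: 94; q=3: 201; q=4: 308; q=5: 394; q=6: 459; q=7: 480; q=8: 446.
Profit is maximized at q = 7. AVC there is 187/7 = $26.71 ≤ P, so producing beats shutting down (which would give -$89).

q = 7; profit = $480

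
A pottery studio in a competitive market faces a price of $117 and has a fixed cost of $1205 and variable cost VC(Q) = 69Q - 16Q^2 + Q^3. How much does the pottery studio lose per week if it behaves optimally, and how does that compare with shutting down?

AVC = 69 - 16Q + Q^2 has its minimum $5 at Q = 8; price $117 clears that bar, so the firm operates.
MC = 69 - 32Q + 3Q^2. Setting P = MC and taking the root on the rising branch gives Q* = 12.
TR = 117·12 = 1404. TC = 1205 + 252 = 1457. Profit = 1404 − 1457 = -$53.
Shutting down would mean losing the fixed cost of $1205, so operating at a loss of $53 is better by $1152.

Profit = -$53 at Q = 12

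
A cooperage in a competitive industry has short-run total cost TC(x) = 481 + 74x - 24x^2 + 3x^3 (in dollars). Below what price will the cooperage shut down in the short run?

$26 per unit

The firm shuts down when price falls below the minimum of average variable cost. AVC = VC/x = 74 - 24x + 3x^2.
dAVC/dx = -24 + 6x = 0 gives x = 4. min AVC = 74 - 24·4 + 3·4^2 = 26.
For P < $26 the firm produces nothing.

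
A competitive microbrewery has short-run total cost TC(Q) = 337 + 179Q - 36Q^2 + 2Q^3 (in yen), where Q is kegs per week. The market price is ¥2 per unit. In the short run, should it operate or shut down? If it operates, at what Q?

Shut down

Strip out fixed cost: VC = 179Q - 36Q^2 + 2Q^3. Then AVC = 179 - 36Q + 2Q^2 and MC = 179 - 72Q + 6Q^2.
The AVC parabola has its vertex at Q = 36/4 = 9, where AVC = 179 - 36·9 + 2·9^2 = ¥17.
Since P = ¥2 < min AVC = ¥17, price fails to cover variable cost at any output.
Best response: produce nothing and absorb the ¥337 fixed cost.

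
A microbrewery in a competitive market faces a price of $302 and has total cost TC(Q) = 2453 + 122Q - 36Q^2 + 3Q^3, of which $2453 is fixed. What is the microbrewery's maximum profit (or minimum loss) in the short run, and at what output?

Profit = -$53 at Q = 10

AVC = 122 - 36Q + 3Q^2 has its minimum $14 at Q = 6; price $302 clears that bar, so the firm operates.
MC = 122 - 72Q + 9Q^2. Setting P = MC and taking the root on the rising branch gives Q* = 10.
TR = 302·10 = 3020. TC = 2453 + 620 = 3073. Profit = 3020 − 3073 = -$53.
Shutting down would mean losing the fixed cost of $2453, so operating at a loss of $53 is better by $2400.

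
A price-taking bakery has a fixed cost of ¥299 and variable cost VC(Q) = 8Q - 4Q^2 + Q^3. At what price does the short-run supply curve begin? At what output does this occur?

¥4 per unit, at Q = 2

The shutdown price is the minimum of AVC. VC = 8Q - 4Q^2 + Q^3, so AVC = 8 - 4Q + Q^2.
dAVC/dQ = -4 + 2Q = 0 gives Q = 2. min AVC = 8 - 4·2 + 2^2 = 4.
So the shutdown price is ¥4.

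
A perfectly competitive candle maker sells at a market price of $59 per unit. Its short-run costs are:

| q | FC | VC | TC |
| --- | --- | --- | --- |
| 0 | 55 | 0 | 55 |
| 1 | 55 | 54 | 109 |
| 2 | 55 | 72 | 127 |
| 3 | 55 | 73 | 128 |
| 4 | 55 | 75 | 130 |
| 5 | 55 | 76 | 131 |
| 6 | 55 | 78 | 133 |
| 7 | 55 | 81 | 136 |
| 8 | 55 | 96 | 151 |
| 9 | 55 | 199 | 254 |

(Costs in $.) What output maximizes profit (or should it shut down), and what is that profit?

q = 8; profit = $321

Tabulate TR − TC: q=0: -55; q=1: -50; q=2: -9; q=3: 49; q=4: 106; q=5: 164; q=6: 221; q=7: 277; q=8: 321; q=9: 277.
Profit is maximized at q = 8. AVC there is 96/8 = $12 ≤ P, so producing beats shutting down (which would give -$55).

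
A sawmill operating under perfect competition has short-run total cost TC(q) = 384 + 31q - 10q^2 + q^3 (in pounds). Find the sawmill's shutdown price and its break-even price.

Shutdown price = £6; break-even price = £63

AVC = 31 - 10q + q^2; minimized at q = 5, giving min AVC = £6. That is the shutdown price.
ATC = 384/q + 31 - 10q + q^2. Setting dATC/dq = −384/q^2 − 10 + 2q = 0 gives q = 8 (since 2·8^3 − 10·8^2 = 384).
min ATC = 384/8 + 31 − 10·8 + 8^2 = £63. That is the break-even price.
For £6 ≤ P < £63 the firm produces at a loss; below £6 it shuts down.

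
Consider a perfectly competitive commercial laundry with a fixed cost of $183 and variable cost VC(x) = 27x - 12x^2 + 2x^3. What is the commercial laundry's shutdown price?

The firm shuts down when price falls below the minimum of average variable cost. AVC = VC/x = 27 - 12x + 2x^2.
dAVC/dx = -12 + 4x = 0 gives x = 3. min AVC = 27 - 12·3 + 2·3^2 = 9.
The firm shuts down for any P below $9.

$9 per unit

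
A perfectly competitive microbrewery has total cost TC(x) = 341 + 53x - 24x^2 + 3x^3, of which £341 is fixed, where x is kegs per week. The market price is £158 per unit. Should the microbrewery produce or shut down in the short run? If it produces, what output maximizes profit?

Produce at x = 7

Variable cost is VC = 53x - 24x^2 + 3x^3, so AVC = VC/x = 53 - 24x + 3x^2 and MC = dTC/dx = 53 - 48x + 9x^2.
The AVC parabola has its vertex at x = 24/6 = 4, where AVC = 53 - 24·4 + 3·4^2 = £5.
P = £158 exceeds min AVC = £5, so the firm stays open.
Set P = MC: 158 = 53 - 48x + 9x^2 → -105 - 48x + 9x^2 = 0. The roots are x = -5/3 and x = 7; the profit-maximizing output is on the rising part of MC, so x* = 7.
Check: AVC at x = 7 is £32 ≤ P, so revenue covers variable cost.
Profit = P·x − TC = 158·7 − 565 = £541.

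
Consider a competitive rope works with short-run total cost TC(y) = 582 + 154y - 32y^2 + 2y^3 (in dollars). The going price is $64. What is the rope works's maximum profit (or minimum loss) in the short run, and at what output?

Profit = -$258 at y = 9

AVC = 154 - 32y + 2y^2; min AVC = $26 at y = 8. Since P = $64 ≥ min AVC, the firm produces.
With MC = 154 - 64y + 6y^2, P = MC on the upward-sloping part at y* = 9.
TR = 64·9 = 576. TC = 582 + 252 = 834. Profit = 576 − 834 = -$258.
That loss of $258 beats the $582 the firm would lose by shutting down; producing recovers $324 of fixed cost.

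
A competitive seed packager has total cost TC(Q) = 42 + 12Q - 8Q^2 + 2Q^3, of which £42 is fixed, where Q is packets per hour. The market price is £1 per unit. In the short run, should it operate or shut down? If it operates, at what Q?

Strip out fixed cost: VC = 12Q - 8Q^2 + 2Q^3. Then AVC = 12 - 8Q + 2Q^2 and MC = 12 - 16Q + 6Q^2.
AVC hits its minimum where MC = AVC, at Q = 2, giving min AVC = 12 - 8·2 + 2·2^2 = £4.
P = £1 lies below min AVC = £4; no output level covers variable cost.
Shutting down limits the loss to fixed cost, £42.

Shut down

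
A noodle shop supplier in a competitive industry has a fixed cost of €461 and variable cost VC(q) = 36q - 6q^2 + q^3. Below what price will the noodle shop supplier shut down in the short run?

Short-run supply begins at min AVC. From VC = 36q - 6q^2 + q^3, AVC = 36 - 6q + q^2.
dAVC/dq = -6 + 2q = 0 gives q = 3. min AVC = 36 - 6·3 + 3^2 = 27.
The firm shuts down for any P below €27.

€27 per unit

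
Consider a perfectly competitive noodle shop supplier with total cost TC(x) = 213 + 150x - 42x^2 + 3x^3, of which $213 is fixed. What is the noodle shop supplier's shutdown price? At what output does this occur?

The shutdown price is the minimum of AVC. VC = 150x - 42x^2 + 3x^3, so AVC = 150 - 42x + 3x^2.
At the minimum of AVC, MC = AVC. MC = 150 - 84x + 9x^2; setting MC = AVC gives 6x^2 - 42x = 0, so x = 7. min AVC = 3.
For P < $3 the firm produces nothing.

$3 per unit, at x = 7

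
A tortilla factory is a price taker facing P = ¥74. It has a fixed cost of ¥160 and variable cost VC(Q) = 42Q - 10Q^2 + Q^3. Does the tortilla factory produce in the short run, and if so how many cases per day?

Produce at Q = 8

From TC, MC = TC'(Q) = 42 - 20Q + 3Q^2 and AVC = VC/Q = 42 - 10Q + Q^2.
The AVC parabola has its vertex at Q = 10/2 = 5, where AVC = 42 - 10·5 + 5^2 = ¥17.
Since P = ¥74 ≥ min AVC = ¥17, price covers variable cost and the firm should produce.
P = MC gives -32 - 20Q + 3Q^2 = 0, with roots -4/3 and 8. Take the larger (rising MC): Q* = 8.
Check: AVC at Q = 8 is ¥26 ≤ P, so revenue covers variable cost.
Profit = P·Q − TC = 74·8 − 368 = ¥224.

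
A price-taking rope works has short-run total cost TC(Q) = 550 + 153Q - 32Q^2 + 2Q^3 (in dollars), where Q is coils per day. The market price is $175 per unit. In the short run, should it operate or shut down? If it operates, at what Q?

Produce at Q = 11

Variable cost is VC = 153Q - 32Q^2 + 2Q^3, so AVC = VC/Q = 153 - 32Q + 2Q^2 and MC = dTC/dQ = 153 - 64Q + 6Q^2.
The AVC parabola has its vertex at Q = 32/4 = 8, where AVC = 153 - 32·8 + 2·8^2 = $25.
Because $175 ≥ $25, revenue can cover variable cost; the firm operates.
Solving P = MC: -22 - 64Q + 6Q^2 = 0 ⇒ Q = -1/3 or 11. On the upward-sloping branch, Q* = 11.
Check: AVC at Q = 11 is $43 ≤ P, so revenue covers variable cost.
Profit = P·Q − TC = 175·11 − 1023 = $902.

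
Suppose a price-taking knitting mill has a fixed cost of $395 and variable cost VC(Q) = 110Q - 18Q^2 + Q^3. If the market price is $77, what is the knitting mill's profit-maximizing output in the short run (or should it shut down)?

From TC, MC = TC'(Q) = 110 - 36Q + 3Q^2 and AVC = VC/Q = 110 - 18Q + Q^2.
The AVC parabola has its vertex at Q = 18/2 = 9, where AVC = 110 - 18·9 + 9^2 = $29.
P = $77 exceeds min AVC = $29, so the firm stays open.
Set P = MC: 77 = 110 - 36Q + 3Q^2 → 33 - 36Q + 3Q^2 = 0. The roots are Q = 1 and Q = 11; the profit-maximizing output is on the rising part of MC, so Q* = 11.
Check: AVC at Q = 11 is $33 ≤ P, so revenue covers variable cost.
Profit = P·Q − TC = 77·11 − 758 = $89.

Produce at Q = 11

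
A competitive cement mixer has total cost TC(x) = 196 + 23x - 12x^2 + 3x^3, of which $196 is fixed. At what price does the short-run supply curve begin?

$11 per unit

The shutdown price is the minimum of AVC. VC = 23x - 12x^2 + 3x^3, so AVC = 23 - 12x + 3x^2.
At the minimum of AVC, MC = AVC. MC = 23 - 24x + 9x^2; setting MC = AVC gives 6x^2 - 12x = 0, so x = 2. min AVC = 11.
So the shutdown price is $11.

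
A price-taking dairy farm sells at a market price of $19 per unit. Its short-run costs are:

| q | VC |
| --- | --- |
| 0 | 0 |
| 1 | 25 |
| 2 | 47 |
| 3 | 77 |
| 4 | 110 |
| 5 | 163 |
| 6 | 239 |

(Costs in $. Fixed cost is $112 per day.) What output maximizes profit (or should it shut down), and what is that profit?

q = 0 (shut down); profit = -$112

Tabulate TR − TC: q=0: -112; q=1: -118; q=2: -121; q=3: -132; q=4: -146; q=5: -180; q=6: -237.
Profit is highest at q = 0. Equivalently, the lowest AVC in the table is 47/2 ≈ $23.50 at q = 2, and P = $19 falls below it — price never covers variable cost, so the firm shuts down and loses only its fixed cost.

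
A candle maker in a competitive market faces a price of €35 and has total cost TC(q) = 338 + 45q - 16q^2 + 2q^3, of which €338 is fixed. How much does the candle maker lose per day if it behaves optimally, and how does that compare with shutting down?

Profit = -€238 at q = 5

AVC = 45 - 16q + 2q^2; min AVC = €13 at q = 4. Since P = €35 ≥ min AVC, the firm produces.
With MC = 45 - 32q + 6q^2, P = MC on the upward-sloping part at q* = 5.
TR = 35·5 = 175. TC = 338 + 75 = 413. Profit = 175 − 413 = -€238.
By producing, the firm covers all variable cost plus €100 of fixed cost; shutting down would lose the full €338.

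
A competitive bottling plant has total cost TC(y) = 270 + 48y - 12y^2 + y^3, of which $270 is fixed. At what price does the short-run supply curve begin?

$12 per unit

The firm shuts down when price falls below the minimum of average variable cost. AVC = VC/y = 48 - 12y + y^2.
dAVC/dy = -12 + 2y = 0 gives y = 6. min AVC = 48 - 12·6 + 6^2 = 12.
The firm shuts down for any P below $12.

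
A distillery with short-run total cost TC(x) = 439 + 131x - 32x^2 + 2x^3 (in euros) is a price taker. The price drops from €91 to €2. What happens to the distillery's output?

Output falls from 10 to 0 (the firm shuts down)

MC = 131 - 64x + 6x^2; the shutdown threshold is min AVC = €3 (at x = 8).
At P = €91 ≥ min AVC, set P = MC on the rising branch: x = 10.
At P = €2 < min AVC = €3, price no longer covers variable cost at any output, so the firm shuts down: x = 0.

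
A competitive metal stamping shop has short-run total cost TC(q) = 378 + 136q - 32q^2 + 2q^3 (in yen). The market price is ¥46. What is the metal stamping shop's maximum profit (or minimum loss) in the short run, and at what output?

Profit = -¥54 at q = 9

AVC = 136 - 32q + 2q^2 has its minimum ¥8 at q = 8; price ¥46 clears that bar, so the firm operates.
MC = 136 - 64q + 6q^2. Setting P = MC and taking the root on the rising branch gives q* = 9.
TR = 46·9 = 414. TC = 378 + 90 = 468. Profit = 414 − 468 = -¥54.
By producing, the firm covers all variable cost plus ¥324 of fixed cost; shutting down would lose the full ¥378.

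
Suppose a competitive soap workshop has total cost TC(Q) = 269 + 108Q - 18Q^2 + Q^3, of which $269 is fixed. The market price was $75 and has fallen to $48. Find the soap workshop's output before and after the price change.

AVC = 108 - 18Q + Q^2, minimized at Q = 9 where min AVC = $27. MC = 108 - 36Q + 3Q^2.
At P = $75 ≥ min AVC, set P = MC on the rising branch: Q = 11.
At P = $48 ≥ min AVC, set P = MC: Q = 10. The firm stays open but cuts output.

Output falls from 11 to 10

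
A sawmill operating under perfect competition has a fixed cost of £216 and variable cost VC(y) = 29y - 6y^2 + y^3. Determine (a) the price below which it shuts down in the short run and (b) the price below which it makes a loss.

Shutdown price = £20; break-even price = £65

AVC = 29 - 6y + y^2; minimized at y = 3, giving min AVC = £20. That is the shutdown price.
ATC = 216/y + 29 - 6y + y^2. Setting dATC/dy = −216/y^2 − 6 + 2y = 0 gives y = 6 (since 2·6^3 − 6·6^2 = 216).
min ATC = 216/6 + 29 − 6·6 + 6^2 = £65. That is the break-even price.
Between these two prices the firm operates at a loss; above £65 it earns a profit.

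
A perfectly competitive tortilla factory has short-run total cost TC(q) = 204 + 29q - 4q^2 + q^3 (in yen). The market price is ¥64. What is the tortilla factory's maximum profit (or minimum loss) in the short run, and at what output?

Profit = -¥54 at q = 5

AVC = 29 - 4q + q^2; min AVC = ¥25 at q = 2. Since P = ¥64 ≥ min AVC, the firm produces.
MC = 29 - 8q + 3q^2. Setting P = MC and taking the root on the rising branch gives q* = 5.
TR = 64·5 = 320. TC = 204 + 170 = 374. Profit = 320 − 374 = -¥54.
By producing, the firm covers all variable cost plus ¥150 of fixed cost; shutting down would lose the full ¥204.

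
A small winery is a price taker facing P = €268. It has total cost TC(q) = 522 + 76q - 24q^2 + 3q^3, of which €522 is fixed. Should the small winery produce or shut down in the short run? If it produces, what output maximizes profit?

Produce at q = 8

From TC, MC = TC'(q) = 76 - 48q + 9q^2 and AVC = VC/q = 76 - 24q + 3q^2.
The AVC parabola has its vertex at q = 24/6 = 4, where AVC = 76 - 24·4 + 3·4^2 = €28.
Because €268 ≥ €28, revenue can cover variable cost; the firm operates.
Set P = MC: 268 = 76 - 48q + 9q^2 → -192 - 48q + 9q^2 = 0. The roots are q = -8/3 and q = 8; the profit-maximizing output is on the rising part of MC, so q* = 8.
Check: AVC at q = 8 is €76 ≤ P, so revenue covers variable cost.
Profit = P·q − TC = 268·8 − 1130 = €1014.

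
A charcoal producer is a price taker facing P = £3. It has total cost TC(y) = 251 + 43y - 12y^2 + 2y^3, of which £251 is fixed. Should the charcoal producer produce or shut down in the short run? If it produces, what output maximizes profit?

Shut down

Variable cost is VC = 43y - 12y^2 + 2y^3, so AVC = VC/y = 43 - 12y + 2y^2 and MC = dTC/dy = 43 - 24y + 6y^2.
The AVC parabola has its vertex at y = 12/4 = 3, where AVC = 43 - 12·3 + 2·3^2 = £25.
With P < min AVC (£3 < £25), every unit sold adds to the loss.
Best response: produce nothing and absorb the £251 fixed cost.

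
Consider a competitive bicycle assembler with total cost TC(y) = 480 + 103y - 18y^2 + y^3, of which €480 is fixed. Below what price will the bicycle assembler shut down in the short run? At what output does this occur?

€22 per unit, at y = 9

The shutdown price is the minimum of AVC. VC = 103y - 18y^2 + y^3, so AVC = 103 - 18y + y^2.
dAVC/dy = -18 + 2y = 0 gives y = 9. min AVC = 103 - 18·9 + 9^2 = 22.
For P < €22 the firm produces nothing.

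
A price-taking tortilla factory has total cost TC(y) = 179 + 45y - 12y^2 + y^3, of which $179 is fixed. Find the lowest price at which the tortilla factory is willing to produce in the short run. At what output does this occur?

The firm shuts down when price falls below the minimum of average variable cost. AVC = VC/y = 45 - 12y + y^2.
At the minimum of AVC, MC = AVC. MC = 45 - 24y + 3y^2; setting MC = AVC gives 2y^2 - 12y = 0, so y = 6. min AVC = 9.
So the shutdown price is $9.

$9 per unit, at y = 6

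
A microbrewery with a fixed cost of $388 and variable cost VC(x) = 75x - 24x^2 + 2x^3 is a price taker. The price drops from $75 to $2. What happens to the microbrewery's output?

Output falls from 8 to 0 (the firm shuts down)

AVC = 75 - 24x + 2x^2, minimized at x = 6 where min AVC = $3. MC = 75 - 48x + 6x^2.
At P = $75 ≥ min AVC, set P = MC on the rising branch: x = 8.
At P = $2 < min AVC = $3, price no longer covers variable cost at any output, so the firm shuts down: x = 0.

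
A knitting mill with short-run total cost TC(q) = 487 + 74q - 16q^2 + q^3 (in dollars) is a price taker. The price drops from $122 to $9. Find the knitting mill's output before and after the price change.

MC = 74 - 32q + 3q^2; the shutdown threshold is min AVC = $10 (at q = 8).
At P = $122 ≥ min AVC, set P = MC on the rising branch: q = 12.
At P = $9 < min AVC = $10, price no longer covers variable cost at any output, so the firm shuts down: q = 0.

Output falls from 12 to 0 (the firm shuts down)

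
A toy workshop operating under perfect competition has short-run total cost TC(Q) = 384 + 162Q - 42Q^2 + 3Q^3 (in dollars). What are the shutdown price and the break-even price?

AVC = 162 - 42Q + 3Q^2; minimized at Q = 7, giving min AVC = $15. That is the shutdown price.
ATC = 384/Q + 162 - 42Q + 3Q^2. Setting dATC/dQ = −384/Q^2 − 42 + 6Q = 0 gives Q = 8 (since 6·8^3 − 42·8^2 = 384).
min ATC = 384/8 + 162 − 42·8 + 3·8^2 = $66. That is the break-even price.
For $15 ≤ P < $66 the firm produces at a loss; below $15 it shuts down.

Shutdown price = $15; break-even price = $66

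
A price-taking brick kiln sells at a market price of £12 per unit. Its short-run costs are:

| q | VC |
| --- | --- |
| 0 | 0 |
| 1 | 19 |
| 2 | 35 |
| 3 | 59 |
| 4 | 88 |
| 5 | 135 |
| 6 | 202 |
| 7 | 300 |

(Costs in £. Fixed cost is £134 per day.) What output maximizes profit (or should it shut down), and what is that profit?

q = 0 (shut down); profit = -£134

Compute π = P·q − TC at each output: q=0: -134; q=1: -141; q=2: -145; q=3: -157; q=4: -174; q=5: -209; q=6: -264; q=7: -350.
Profit is highest at q = 0. Equivalently, the lowest AVC in the table is 35/2 ≈ £17.50 at q = 2, and P = £12 falls below it — price never covers variable cost, so the firm shuts down and loses only its fixed cost.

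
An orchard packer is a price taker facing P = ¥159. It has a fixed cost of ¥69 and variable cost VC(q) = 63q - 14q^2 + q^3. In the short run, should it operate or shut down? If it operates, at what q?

Produce at q = 12

Strip out fixed cost: VC = 63q - 14q^2 + q^3. Then AVC = 63 - 14q + q^2 and MC = 63 - 28q + 3q^2.
AVC is minimized where dAVC/dq = -14 + 2q = 0, at q = 7; min AVC = 63 - 14·7 + 7^2 = ¥14.
P = ¥159 exceeds min AVC = ¥14, so the firm stays open.
P = MC gives -96 - 28q + 3q^2 = 0, with roots -8/3 and 12. Take the larger (rising MC): q* = 12.
Check: AVC at q = 12 is ¥39 ≤ P, so revenue covers variable cost.
Profit = P·q − TC = 159·12 − 537 = ¥1371.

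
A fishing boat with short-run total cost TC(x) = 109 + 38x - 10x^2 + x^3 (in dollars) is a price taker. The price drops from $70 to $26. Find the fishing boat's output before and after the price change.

Output falls from 8 to 6

AVC = 38 - 10x + x^2, minimized at x = 5 where min AVC = $13. MC = 38 - 20x + 3x^2.
At P = $70 ≥ min AVC, set P = MC on the rising branch: x = 8.
At P = $26 ≥ min AVC, set P = MC: x = 6. The firm stays open but cuts output.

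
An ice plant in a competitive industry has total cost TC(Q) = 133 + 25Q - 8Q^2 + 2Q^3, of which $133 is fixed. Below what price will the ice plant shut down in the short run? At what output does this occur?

The firm shuts down when price falls below the minimum of average variable cost. AVC = VC/Q = 25 - 8Q + 2Q^2.
dAVC/dQ = -8 + 4Q = 0 gives Q = 2. min AVC = 25 - 8·2 + 2·2^2 = 17.
So the shutdown price is $17.

$17 per unit, at Q = 2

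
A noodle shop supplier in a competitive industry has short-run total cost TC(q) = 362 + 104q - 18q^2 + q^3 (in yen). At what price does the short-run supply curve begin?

The firm shuts down when price falls below the minimum of average variable cost. AVC = VC/q = 104 - 18q + q^2.
At the minimum of AVC, MC = AVC. MC = 104 - 36q + 3q^2; setting MC = AVC gives 2q^2 - 18q = 0, so q = 9. min AVC = 23.
The firm shuts down for any P below ¥23.

¥23 per unit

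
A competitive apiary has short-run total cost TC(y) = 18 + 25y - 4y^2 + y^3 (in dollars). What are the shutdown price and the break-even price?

AVC = 25 - 4y + y^2; minimized at y = 2, giving min AVC = $21. That is the shutdown price.
ATC = 18/y + 25 - 4y + y^2. Setting dATC/dy = −18/y^2 − 4 + 2y = 0 gives y = 3 (since 2·3^3 − 4·3^2 = 18).
min ATC = 18/3 + 25 − 4·3 + 3^2 = $28. That is the break-even price.
Between these two prices the firm operates at a loss; above $28 it earns a profit.

Shutdown price = $21; break-even price = $28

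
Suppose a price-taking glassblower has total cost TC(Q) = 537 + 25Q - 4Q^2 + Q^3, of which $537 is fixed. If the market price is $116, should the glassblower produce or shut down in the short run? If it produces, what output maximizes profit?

Variable cost is VC = 25Q - 4Q^2 + Q^3, so AVC = VC/Q = 25 - 4Q + Q^2 and MC = dTC/dQ = 25 - 8Q + 3Q^2.
The AVC parabola has its vertex at Q = 4/2 = 2, where AVC = 25 - 4·2 + 2^2 = $21.
Since P = $116 ≥ min AVC = $21, price covers variable cost and the firm should produce.
P = MC gives -91 - 8Q + 3Q^2 = 0, with roots -13/3 and 7. Take the larger (rising MC): Q* = 7.
Check: AVC at Q = 7 is $46 ≤ P, so revenue covers variable cost.
Profit = P·Q − TC = 116·7 − 859 = -$47, a loss, but smaller than the $537 fixed cost the firm would lose by shutting down.

Produce at Q = 7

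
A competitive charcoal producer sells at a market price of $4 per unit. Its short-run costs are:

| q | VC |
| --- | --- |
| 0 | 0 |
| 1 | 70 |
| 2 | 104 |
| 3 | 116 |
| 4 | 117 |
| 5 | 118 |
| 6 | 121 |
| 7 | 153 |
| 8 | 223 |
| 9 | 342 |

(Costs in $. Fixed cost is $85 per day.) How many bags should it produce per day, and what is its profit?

q = 0 (shut down); profit = -$85

Compute π = P·q − TC at each output: q=0: -85; q=1: -151; q=2: -181; q=3: -189; q=4: -186; q=5: -183; q=6: -182; q=7: -210; q=8: -276; q=9: -391.
Profit is highest at q = 0. Equivalently, the lowest AVC in the table is 121/6 ≈ $20.17 at q = 6, and P = $4 falls below it — price never covers variable cost, so the firm shuts down and loses only its fixed cost.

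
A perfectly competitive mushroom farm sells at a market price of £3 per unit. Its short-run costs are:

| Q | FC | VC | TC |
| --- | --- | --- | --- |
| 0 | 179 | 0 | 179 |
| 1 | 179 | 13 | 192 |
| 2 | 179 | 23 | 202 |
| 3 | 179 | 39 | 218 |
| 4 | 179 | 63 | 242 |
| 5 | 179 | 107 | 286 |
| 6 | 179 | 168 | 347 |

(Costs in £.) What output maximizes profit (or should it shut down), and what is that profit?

Q = 0 (shut down); profit = -£179

Compute π = P·Q − TC at each output: Q=0: -179; Q=1: -189; Q=2: -196; Q=3: -209; Q=4: -230; Q=5: -271; Q=6: -329.
Profit is highest at Q = 0. Equivalently, the lowest AVC in the table is 23/2 ≈ £11.50 at Q = 2, and P = £3 falls below it — price never covers variable cost, so the firm shuts down and loses only its fixed cost.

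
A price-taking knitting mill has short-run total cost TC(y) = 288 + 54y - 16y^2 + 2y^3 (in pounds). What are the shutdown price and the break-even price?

AVC = 54 - 16y + 2y^2; minimized at y = 4, giving min AVC = £22. That is the shutdown price.
ATC = 288/y + 54 - 16y + 2y^2. Setting dATC/dy = −288/y^2 − 16 + 4y = 0 gives y = 6 (since 4·6^3 − 16·6^2 = 288).
min ATC = 288/6 + 54 − 16·6 + 2·6^2 = £78. That is the break-even price.
Between these two prices the firm operates at a loss; above £78 it earns a profit.

Shutdown price = £22; break-even price = £78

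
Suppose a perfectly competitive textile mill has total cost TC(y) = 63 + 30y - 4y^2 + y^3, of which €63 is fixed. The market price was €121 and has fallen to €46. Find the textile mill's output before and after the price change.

Output falls from 7 to 4

AVC = 30 - 4y + y^2, minimized at y = 2 where min AVC = €26. MC = 30 - 8y + 3y^2.
At P = €121 ≥ min AVC, set P = MC on the rising branch: y = 7.
At P = €46 ≥ min AVC, set P = MC: y = 4. The firm stays open but cuts output.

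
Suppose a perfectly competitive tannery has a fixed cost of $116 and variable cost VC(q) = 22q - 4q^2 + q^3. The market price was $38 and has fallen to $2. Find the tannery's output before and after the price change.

Output falls from 4 to 0 (the firm shuts down)

AVC = 22 - 4q + q^2, minimized at q = 2 where min AVC = $18. MC = 22 - 8q + 3q^2.
With P = $38 above the shutdown price, P = MC gives q = 4.
At P = $2 < min AVC = $18, price no longer covers variable cost at any output, so the firm shuts down: q = 0.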